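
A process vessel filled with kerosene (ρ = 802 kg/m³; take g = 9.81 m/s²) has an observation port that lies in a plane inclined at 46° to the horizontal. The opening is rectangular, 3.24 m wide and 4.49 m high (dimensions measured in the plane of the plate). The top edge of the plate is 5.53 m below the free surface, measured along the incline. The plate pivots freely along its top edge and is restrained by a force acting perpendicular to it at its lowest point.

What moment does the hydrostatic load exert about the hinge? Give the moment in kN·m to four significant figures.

M ≈ 1575 kN·m

γ = ρg = 802 × 9.81 / 1000 = 7.86762 kN/m³.
Let θ = 46° be the plate's angle to the horizontal; measure y along the incline from where the plane meets the free surface. Vertical depth h = y·sinθ with sinθ = 0.719340.
The centroid lies 4.49/2 = 2.245 m below the top edge, so y_c = 5.53 + 2.245 = 7.775 m and h_c = 7.775 × 0.719340 = 5.59287 m.
A = 3.24 × 4.49 = 14.5476 m².
Resultant F = γ·h_c·A = 7.86762 × 5.59287 × 14.5476 = 640.132 kN.
I_c = b·h³/12 = 3.24 × 4.49³/12 = 24.4401 m⁴.
Centre of pressure: y_p = y_c + I_c/(y_c·A) = 7.775 + 24.4401/(7.775 × 14.5476) = 7.775 + 0.216078 = 7.99108 m along the plane.
The resultant acts 2.245 + 0.216078 = 2.46108 m (along the plate) below the hinge at the top edge, so the moment about the hinge is M = F × 2.46108 = 640.132 × 2.46108 = 1575.42 kN·m.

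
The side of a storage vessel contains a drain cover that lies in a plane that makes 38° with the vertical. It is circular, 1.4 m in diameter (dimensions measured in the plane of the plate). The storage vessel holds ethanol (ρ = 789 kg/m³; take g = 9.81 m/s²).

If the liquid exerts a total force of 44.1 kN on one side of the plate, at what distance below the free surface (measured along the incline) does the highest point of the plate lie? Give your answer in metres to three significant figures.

γ = ρg = 789 × 9.81 / 1000 = 7.74009 kN/m³.
A = π(0.7)² = 1.53938 m².
From F = γ·h_c·A, the centroid depth is h_c = 44.1/(7.74009 × 1.53938) = 3.70124 m.
The plate makes 38° with the vertical, i.e. θ = 90° − 38° = 52° to the horizontal. Measuring y along the incline from the free-surface line, vertical depth h = y·sinθ with sinθ = 0.788011.
Along the incline, y_c = h_c/sinθ = 3.70124/0.788011 = 4.69694 m.
The centroid is at the centre, 0.7 m below the top of the plate, so the highest point sits at y_top = 4.69694 − 0.7 = 3.99694 m along the incline.

y_top ≈ 4.00 m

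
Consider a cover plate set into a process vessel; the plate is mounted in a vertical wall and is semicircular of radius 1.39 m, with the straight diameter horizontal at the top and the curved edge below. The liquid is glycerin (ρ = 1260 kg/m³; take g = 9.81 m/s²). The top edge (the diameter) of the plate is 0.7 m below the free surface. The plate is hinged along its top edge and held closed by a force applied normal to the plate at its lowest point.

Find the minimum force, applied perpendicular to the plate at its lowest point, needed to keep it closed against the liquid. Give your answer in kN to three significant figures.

γ = ρg = 1260 × 9.81 / 1000 = 12.3606 kN/m³.
The centroid of a semicircle lies 4r/(3π) = 0.589934 m from the diameter, here below the top edge, so the centroid depth is h_c = 0.7 + 0.589934 = 1.28993 m.
A = πr²/2 = π × 1.39²/2 = 3.03494 m².
Resultant F = γ·h_c·A = 12.3606 × 1.28993 × 3.03494 = 48.39 kN.
I_c = (π/8 − 8/(9π))·r⁴ = 0.109757 × 1.39⁴ = 0.409724 m⁴.
Centre of pressure: y_p = y_c + I_c/(y_c·A) = 1.28993 + 0.409724/(1.28993 × 3.03494) = 1.28993 + 0.104659 = 1.39459 m along the plane.
The resultant acts 0.589934 + 0.104659 = 0.694593 m (along the plate) below the hinge at the top edge, so the moment about the hinge is M = F × 0.694593 = 48.39 × 0.694593 = 33.6114 kN·m.
A normal force at the bottom, 1.39 m from the hinge, must supply this moment: P = 33.6114/1.39 = 24.1809 kN.

P ≈ 24.2 kN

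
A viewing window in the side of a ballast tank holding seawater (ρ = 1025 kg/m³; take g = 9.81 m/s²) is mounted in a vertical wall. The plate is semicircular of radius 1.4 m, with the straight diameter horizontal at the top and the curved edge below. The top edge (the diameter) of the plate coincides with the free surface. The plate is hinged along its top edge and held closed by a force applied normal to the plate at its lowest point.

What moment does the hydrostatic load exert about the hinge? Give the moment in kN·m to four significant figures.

γ = ρg = 1025 × 9.81 / 1000 = 10.05525 kN/m³.
The centroid of a semicircle lies 4r/(3π) = 0.594178 m from the diameter, here below the top edge, so the centroid depth is h_c = 0.594178 m.
A = πr²/2 = π × 1.4²/2 = 3.07876 m².
Resultant F = γ·h_c·A = 10.05525 × 0.594178 × 3.07876 = 18.3944 kN.
I_c = (π/8 − 8/(9π))·r⁴ = 0.109757 × 1.4⁴ = 0.421642 m⁴.
Centre of pressure: y_p = y_c + I_c/(y_c·A) = 0.594178 + 0.421642/(0.594178 × 3.07876) = 0.594178 + 0.23049 = 0.824668 m along the plane.
The resultant acts 0.594178 + 0.23049 = 0.824668 m (along the plate) below the hinge at the top edge, so the moment about the hinge is M = F × 0.824668 = 18.3944 × 0.824668 = 15.1693 kN·m.

M ≈ 15.17 kN·m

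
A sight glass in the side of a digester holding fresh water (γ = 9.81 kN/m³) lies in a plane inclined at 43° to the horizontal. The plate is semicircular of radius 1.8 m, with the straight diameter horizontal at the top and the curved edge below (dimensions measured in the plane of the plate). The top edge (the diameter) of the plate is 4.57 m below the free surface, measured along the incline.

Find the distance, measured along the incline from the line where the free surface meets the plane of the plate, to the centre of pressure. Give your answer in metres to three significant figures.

y_p = 5.38 m

γ = 9.81 kN/m³.
Let θ = 43° be the plate's angle to the horizontal; measure y along the incline from where the plane meets the free surface. Vertical depth h = y·sinθ with sinθ = 0.681998.
The centroid of a semicircle lies 4r/(3π) = 0.763944 m from the diameter, here below the top edge, so y_c = 4.57 + 0.763944 = 5.33394 m and h_c = 5.33394 × 0.681998 = 3.63774 m.
A = πr²/2 = π × 1.8²/2 = 5.08938 m².
Resultant F = γ·h_c·A = 9.81 × 3.63774 × 5.08938 = 181.621 kN.
I_c = (π/8 − 8/(9π))·r⁴ = 0.109757 × 1.8⁴ = 1.15219 m⁴.
Centre of pressure: y_p = y_c + I_c/(y_c·A) = 5.33394 + 1.15219/(5.33394 × 5.08938) = 5.33394 + 0.0424435 = 5.37638 m along the plane.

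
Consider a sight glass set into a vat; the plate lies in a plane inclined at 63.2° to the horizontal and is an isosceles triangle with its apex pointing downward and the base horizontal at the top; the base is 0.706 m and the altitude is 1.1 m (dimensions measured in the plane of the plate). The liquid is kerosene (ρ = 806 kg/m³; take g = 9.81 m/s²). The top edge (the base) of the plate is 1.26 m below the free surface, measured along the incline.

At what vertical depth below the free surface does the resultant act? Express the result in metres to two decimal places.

γ = ρg = 806 × 9.81 / 1000 = 7.90686 kN/m³.
Let θ = 63.2° be the plate's angle to the horizontal; measure y along the incline from where the plane meets the free surface. Vertical depth h = y·sinθ with sinθ = 0.892586.
With the apex down, the centroid sits h/3 = 1.1/3 = 0.366667 m below the base (the top edge), so y_c = 1.26 + 0.366667 = 1.62667 m and h_c = 1.62667 × 0.892586 = 1.45194 m.
A = ½ × 0.706 × 1.1 = 0.3883 m².
Resultant F = γ·h_c·A = 7.90686 × 1.45194 × 0.3883 = 4.4578 kN.
I_c = b·h³/36 = 0.706 × 1.1³/36 = 0.0261024 m⁴.
Centre of pressure: y_p = y_c + I_c/(y_c·A) = 1.62667 + 0.0261024/(1.62667 × 0.3883) = 1.62667 + 0.0413251 = 1.668 m along the plane.
Vertically, h_p = y_p·sinθ = 1.668 × 0.892586 = 1.48883 m.

h_p = 1.49 m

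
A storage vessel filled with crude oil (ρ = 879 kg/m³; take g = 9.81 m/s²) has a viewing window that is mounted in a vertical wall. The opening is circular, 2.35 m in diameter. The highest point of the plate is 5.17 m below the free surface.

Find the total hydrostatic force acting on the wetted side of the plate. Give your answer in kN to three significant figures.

γ = ρg = 879 × 9.81 / 1000 = 8.62299 kN/m³.
The centroid is at the centre, 1.175 m below the top of the plate, so the centroid depth is h_c = 5.17 + 1.175 = 6.345 m.
A = π(1.175)² = 4.33736 m².
Resultant F = γ·h_c·A = 8.62299 × 6.345 × 4.33736 = 237.309 kN.

F ≈ 237 kN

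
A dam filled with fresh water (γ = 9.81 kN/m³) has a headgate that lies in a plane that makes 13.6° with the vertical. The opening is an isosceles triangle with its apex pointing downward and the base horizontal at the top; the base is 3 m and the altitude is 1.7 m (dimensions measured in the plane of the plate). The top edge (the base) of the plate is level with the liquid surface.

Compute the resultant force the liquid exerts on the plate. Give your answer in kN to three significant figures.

γ = 9.81 kN/m³.
The plate makes 13.6° with the vertical, i.e. θ = 90° − 13.6° = 76.4° to the horizontal. Measuring y along the incline from the free-surface line, vertical depth h = y·sinθ with sinθ = 0.971961.
With the apex down, the centroid sits h/3 = 1.7/3 = 0.566667 m below the base (the top edge), so y_c = 0.566667 m and h_c = 0.566667 × 0.971961 = 0.550778 m.
A = ½ × 3 × 1.7 = 2.55 m².
Resultant F = γ·h_c·A = 9.81 × 0.550778 × 2.55 = 13.778 kN.

F ≈ 13.8 kN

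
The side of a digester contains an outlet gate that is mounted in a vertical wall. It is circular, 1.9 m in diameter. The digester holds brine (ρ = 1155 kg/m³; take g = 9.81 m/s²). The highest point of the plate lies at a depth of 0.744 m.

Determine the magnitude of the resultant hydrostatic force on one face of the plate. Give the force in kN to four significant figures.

F ≈ 54.42 kN

γ = ρg = 1155 × 9.81 / 1000 = 11.33055 kN/m³.
The centroid is at the centre, 0.95 m below the top of the plate, so the centroid depth is h_c = 0.744 + 0.95 = 1.694 m.
A = π(0.95)² = 2.83529 m².
Resultant F = γ·h_c·A = 11.33055 × 1.694 × 2.83529 = 54.4204 kN.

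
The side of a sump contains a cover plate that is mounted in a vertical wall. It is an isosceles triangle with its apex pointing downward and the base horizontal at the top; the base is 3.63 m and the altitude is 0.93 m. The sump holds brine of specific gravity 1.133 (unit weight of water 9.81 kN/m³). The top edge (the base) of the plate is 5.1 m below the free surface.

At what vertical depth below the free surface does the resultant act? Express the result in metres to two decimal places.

γ = 1.133 × 9.81 = 11.11473 kN/m³.
With the apex down, the centroid sits h/3 = 0.93/3 = 0.31 m below the base (the top edge), so the centroid depth is h_c = 5.1 + 0.31 = 5.41 m.
A = ½ × 3.63 × 0.93 = 1.68795 m².
Resultant F = γ·h_c·A = 11.11473 × 5.41 × 1.68795 = 101.498 kN.
I_c = b·h³/36 = 3.63 × 0.93³/36 = 0.081106 m⁴.
Centre of pressure: y_p = y_c + I_c/(y_c·A) = 5.41 + 0.081106/(5.41 × 1.68795) = 5.41 + 0.0088817 = 5.41888 m along the plane.

h_p = 5.42 m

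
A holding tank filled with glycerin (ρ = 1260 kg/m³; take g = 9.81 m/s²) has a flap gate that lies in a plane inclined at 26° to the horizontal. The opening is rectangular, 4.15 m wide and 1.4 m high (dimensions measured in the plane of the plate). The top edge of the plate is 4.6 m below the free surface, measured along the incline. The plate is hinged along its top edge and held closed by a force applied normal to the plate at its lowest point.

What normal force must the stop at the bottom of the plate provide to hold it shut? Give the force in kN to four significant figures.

P ≈ 87.10 kN

γ = ρg = 1260 × 9.81 / 1000 = 12.3606 kN/m³.
Let θ = 26° be the plate's angle to the horizontal; measure y along the incline from where the plane meets the free surface. Vertical depth h = y·sinθ with sinθ = 0.438371.
The centroid lies 1.4/2 = 0.7 m below the top edge, so y_c = 4.6 + 0.7 = 5.3 m and h_c = 5.3 × 0.438371 = 2.32337 m.
A = 4.15 × 1.4 = 5.81 m².
Resultant F = γ·h_c·A = 12.3606 × 2.32337 × 5.81 = 166.853 kN.
I_c = b·h³/12 = 4.15 × 1.4³/12 = 0.948967 m⁴.
Centre of pressure: y_p = y_c + I_c/(y_c·A) = 5.3 + 0.948967/(5.3 × 5.81) = 5.3 + 0.0308176 = 5.33082 m along the plane.
The resultant acts 0.7 + 0.0308176 = 0.730818 m (along the plate) below the hinge at the top edge, so the moment about the hinge is M = F × 0.730818 = 166.853 × 0.730818 = 121.939 kN·m.
A normal force at the bottom, 1.4 m from the hinge, must supply this moment: P = 121.939/1.4 = 87.0993 kN.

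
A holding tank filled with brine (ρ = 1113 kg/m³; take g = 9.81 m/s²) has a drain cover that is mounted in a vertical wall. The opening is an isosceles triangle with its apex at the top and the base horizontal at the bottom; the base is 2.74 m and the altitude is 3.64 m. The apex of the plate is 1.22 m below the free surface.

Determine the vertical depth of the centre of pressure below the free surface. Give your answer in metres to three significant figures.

γ = ρg = 1113 × 9.81 / 1000 = 10.91853 kN/m³.
With the apex up, the centroid sits 2h/3 = 2 × 3.64/3 = 2.42667 m below the apex, so the centroid depth is h_c = 1.22 + 2.42667 = 3.64667 m.
A = ½ × 2.74 × 3.64 = 4.9868 m².
Resultant F = γ·h_c·A = 10.91853 × 3.64667 × 4.9868 = 198.556 kN.
I_c = b·h³/36 = 2.74 × 3.64³/36 = 3.67073 m⁴.
Centre of pressure: y_p = y_c + I_c/(y_c·A) = 3.64667 + 3.67073/(3.64667 × 4.9868) = 3.64667 + 0.201852 = 3.84852 m along the plane.

h_p = 3.85 m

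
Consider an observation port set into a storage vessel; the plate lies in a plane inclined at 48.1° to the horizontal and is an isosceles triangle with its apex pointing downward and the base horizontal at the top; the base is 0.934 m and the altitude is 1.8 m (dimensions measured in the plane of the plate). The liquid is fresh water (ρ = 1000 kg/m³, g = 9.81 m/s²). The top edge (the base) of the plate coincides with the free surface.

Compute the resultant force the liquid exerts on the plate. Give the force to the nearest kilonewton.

γ = ρg = 1000 × 9.81 = 9810 N/m³ = 9.81 kN/m³.
Let θ = 48.1° be the plate's angle to the horizontal; measure y along the incline from where the plane meets the free surface. Vertical depth h = y·sinθ with sinθ = 0.744312.
With the apex down, the centroid sits h/3 = 1.8/3 = 0.6 m below the base (the top edge), so y_c = 0.6 m and h_c = 0.6 × 0.744312 = 0.446587 m.
A = ½ × 0.934 × 1.8 = 0.8406 m².
Resultant F = γ·h_c·A = 9.81 × 0.446587 × 0.8406 = 3.68268 kN.

F ≈ 4 kN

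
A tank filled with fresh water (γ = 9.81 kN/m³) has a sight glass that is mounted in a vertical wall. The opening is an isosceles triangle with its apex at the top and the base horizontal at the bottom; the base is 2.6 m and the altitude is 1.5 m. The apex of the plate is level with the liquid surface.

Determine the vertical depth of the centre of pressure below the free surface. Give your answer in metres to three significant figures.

h_p = 1.13 m

γ = 9.81 kN/m³.
With the apex up, the centroid sits 2h/3 = 2 × 1.5/3 = 1 m below the apex, so the centroid depth is h_c = 1 m.
A = ½ × 2.6 × 1.5 = 1.95 m².
Resultant F = γ·h_c·A = 9.81 × 1 × 1.95 = 19.1295 kN.
I_c = b·h³/36 = 2.6 × 1.5³/36 = 0.24375 m⁴.
Centre of pressure: y_p = y_c + I_c/(y_c·A) = 1 + 0.24375/(1 × 1.95) = 1 + 0.125 = 1.125 m along the plane.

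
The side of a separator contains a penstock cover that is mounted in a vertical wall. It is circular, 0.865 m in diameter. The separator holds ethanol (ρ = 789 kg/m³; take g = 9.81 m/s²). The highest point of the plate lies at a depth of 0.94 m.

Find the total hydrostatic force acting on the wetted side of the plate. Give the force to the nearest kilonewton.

γ = ρg = 789 × 9.81 / 1000 = 7.74009 kN/m³.
The centroid is at the centre, 0.4325 m below the top of the plate, so the centroid depth is h_c = 0.94 + 0.4325 = 1.3725 m.
A = π(0.4325)² = 0.587655 m².
Resultant F = γ·h_c·A = 7.74009 × 1.3725 × 0.587655 = 6.24282 kN.

F ≈ 6 kN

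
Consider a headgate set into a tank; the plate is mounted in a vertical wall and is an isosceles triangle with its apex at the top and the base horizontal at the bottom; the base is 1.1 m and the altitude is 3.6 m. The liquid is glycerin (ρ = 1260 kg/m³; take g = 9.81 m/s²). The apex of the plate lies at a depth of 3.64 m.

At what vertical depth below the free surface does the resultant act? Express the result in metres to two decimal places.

γ = ρg = 1260 × 9.81 / 1000 = 12.3606 kN/m³.
With the apex up, the centroid sits 2h/3 = 2 × 3.6/3 = 2.4 m below the apex, so the centroid depth is h_c = 3.64 + 2.4 = 6.04 m.
A = ½ × 1.1 × 3.6 = 1.98 m².
Resultant F = γ·h_c·A = 12.3606 × 6.04 × 1.98 = 147.823 kN.
I_c = b·h³/36 = 1.1 × 3.6³/36 = 1.4256 m⁴.
Centre of pressure: y_p = y_c + I_c/(y_c·A) = 6.04 + 1.4256/(6.04 × 1.98) = 6.04 + 0.119205 = 6.15921 m along the plane.

h_p = 6.16 m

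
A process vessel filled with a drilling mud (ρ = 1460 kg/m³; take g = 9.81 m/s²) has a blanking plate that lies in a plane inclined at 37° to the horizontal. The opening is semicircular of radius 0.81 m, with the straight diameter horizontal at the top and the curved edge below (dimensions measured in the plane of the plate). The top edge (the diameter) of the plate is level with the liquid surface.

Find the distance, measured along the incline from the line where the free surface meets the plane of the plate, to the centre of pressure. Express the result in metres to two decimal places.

y_p = 0.48 m

γ = ρg = 1460 × 9.81 / 1000 = 14.3226 kN/m³.
Let θ = 37° be the plate's angle to the horizontal; measure y along the incline from where the plane meets the free surface. Vertical depth h = y·sinθ with sinθ = 0.601815.
The centroid of a semicircle lies 4r/(3π) = 0.343775 m from the diameter, here below the top edge, so y_c = 0.343775 m and h_c = 0.343775 × 0.601815 = 0.206889 m.
A = πr²/2 = π × 0.81²/2 = 1.0306 m².
Resultant F = γ·h_c·A = 14.3226 × 0.206889 × 1.0306 = 3.05386 kN.
I_c = (π/8 − 8/(9π))·r⁴ = 0.109757 × 0.81⁴ = 0.0472468 m⁴.
Centre of pressure: y_p = y_c + I_c/(y_c·A) = 0.343775 + 0.0472468/(0.343775 × 1.0306) = 0.343775 + 0.133355 = 0.47713 m along the plane.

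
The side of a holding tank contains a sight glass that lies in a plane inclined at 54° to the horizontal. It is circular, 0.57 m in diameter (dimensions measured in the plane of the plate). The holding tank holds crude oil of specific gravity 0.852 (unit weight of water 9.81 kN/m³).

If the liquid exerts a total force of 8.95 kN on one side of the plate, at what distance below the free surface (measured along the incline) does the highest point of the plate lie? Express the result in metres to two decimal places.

y_top ≈ 4.90 m

γ = 0.852 × 9.81 = 8.35812 kN/m³.
A = π(0.285)² = 0.255176 m².
From F = γ·h_c·A, the centroid depth is h_c = 8.95/(8.35812 × 0.255176) = 4.19638 m.
Let θ = 54° be the plate's angle to the horizontal; measure y along the incline from where the plane meets the free surface. Vertical depth h = y·sinθ with sinθ = 0.809017.
Along the incline, y_c = h_c/sinθ = 4.19638/0.809017 = 5.18701 m.
The centroid is at the centre, 0.285 m below the top of the plate, so the highest point sits at y_top = 5.18701 − 0.285 = 4.90201 m along the incline.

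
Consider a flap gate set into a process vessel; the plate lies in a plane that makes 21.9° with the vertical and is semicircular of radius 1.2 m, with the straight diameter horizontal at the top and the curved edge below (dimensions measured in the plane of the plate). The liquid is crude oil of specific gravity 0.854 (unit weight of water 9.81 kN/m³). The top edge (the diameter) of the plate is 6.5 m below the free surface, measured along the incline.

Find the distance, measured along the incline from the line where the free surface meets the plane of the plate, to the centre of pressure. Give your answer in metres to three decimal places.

y_p = 7.024 m

γ = 0.854 × 9.81 = 8.37774 kN/m³.
The plate makes 21.9° with the vertical, i.e. θ = 90° − 21.9° = 68.1° to the horizontal. Measuring y along the incline from the free-surface line, vertical depth h = y·sinθ with sinθ = 0.927836.
The centroid of a semicircle lies 4r/(3π) = 0.509296 m from the diameter, here below the top edge, so y_c = 6.5 + 0.509296 = 7.0093 m and h_c = 7.0093 × 0.927836 = 6.50348 m.
A = πr²/2 = π × 1.2²/2 = 2.26195 m².
Resultant F = γ·h_c·A = 8.37774 × 6.50348 × 2.26195 = 123.241 kN.
I_c = (π/8 − 8/(9π))·r⁴ = 0.109757 × 1.2⁴ = 0.227592 m⁴.
Centre of pressure: y_p = y_c + I_c/(y_c·A) = 7.0093 + 0.227592/(7.0093 × 2.26195) = 7.0093 + 0.0143549 = 7.02365 m along the plane.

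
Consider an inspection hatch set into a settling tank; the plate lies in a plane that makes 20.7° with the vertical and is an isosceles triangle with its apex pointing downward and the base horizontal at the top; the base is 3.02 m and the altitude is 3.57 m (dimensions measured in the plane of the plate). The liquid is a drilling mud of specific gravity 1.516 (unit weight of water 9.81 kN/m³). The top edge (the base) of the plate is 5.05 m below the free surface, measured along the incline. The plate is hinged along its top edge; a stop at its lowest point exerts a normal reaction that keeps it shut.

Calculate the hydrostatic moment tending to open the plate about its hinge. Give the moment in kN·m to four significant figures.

γ = 1.516 × 9.81 = 14.87196 kN/m³.
The plate makes 20.7° with the vertical, i.e. θ = 90° − 20.7° = 69.3° to the horizontal. Measuring y along the incline from the free-surface line, vertical depth h = y·sinθ with sinθ = 0.935444.
With the apex down, the centroid sits h/3 = 3.57/3 = 1.19 m below the base (the top edge), so y_c = 5.05 + 1.19 = 6.24 m and h_c = 6.24 × 0.935444 = 5.83717 m.
A = ½ × 3.02 × 3.57 = 5.3907 m².
Resultant F = γ·h_c·A = 14.87196 × 5.83717 × 5.3907 = 467.968 kN.
I_c = b·h³/36 = 3.02 × 3.57³/36 = 3.81689 m⁴.
Centre of pressure: y_p = y_c + I_c/(y_c·A) = 6.24 + 3.81689/(6.24 × 5.3907) = 6.24 + 0.11347 = 6.35347 m along the plane.
The resultant acts 1.19 + 0.11347 = 1.30347 m (along the plate) below the hinge at the top edge, so the moment about the hinge is M = F × 1.30347 = 467.968 × 1.30347 = 609.982 kN·m.

M ≈ 610.0 kN·m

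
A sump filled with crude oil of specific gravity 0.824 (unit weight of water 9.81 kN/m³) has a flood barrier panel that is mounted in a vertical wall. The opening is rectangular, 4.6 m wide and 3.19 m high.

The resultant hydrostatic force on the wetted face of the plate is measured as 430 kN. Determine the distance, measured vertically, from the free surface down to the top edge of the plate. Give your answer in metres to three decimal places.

d_top ≈ 2.030 m

γ = 0.824 × 9.81 = 8.08344 kN/m³.
A = 4.6 × 3.19 = 14.674 m².
From F = γ·h_c·A, the centroid depth is h_c = 430/(8.08344 × 14.674) = 3.62513 m.
The centroid lies 3.19/2 = 1.595 m below the top edge, so the top edge sits at h_top = 3.62513 − 1.595 = 2.03013 m below the surface.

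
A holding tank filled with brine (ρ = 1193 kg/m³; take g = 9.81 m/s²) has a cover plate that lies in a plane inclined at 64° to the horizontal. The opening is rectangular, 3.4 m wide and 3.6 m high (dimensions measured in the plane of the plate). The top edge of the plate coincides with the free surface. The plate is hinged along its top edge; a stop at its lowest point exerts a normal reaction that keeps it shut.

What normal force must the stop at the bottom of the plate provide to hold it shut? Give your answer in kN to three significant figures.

γ = ρg = 1193 × 9.81 / 1000 = 11.70333 kN/m³.
Let θ = 64° be the plate's angle to the horizontal; measure y along the incline from where the plane meets the free surface. Vertical depth h = y·sinθ with sinθ = 0.898794.
The centroid lies 3.6/2 = 1.8 m below the top edge, so y_c = 1.8 m and h_c = 1.8 × 0.898794 = 1.61783 m.
A = 3.4 × 3.6 = 12.24 m².
Resultant F = γ·h_c·A = 11.70333 × 1.61783 × 12.24 = 231.752 kN.
I_c = b·h³/12 = 3.4 × 3.6³/12 = 13.2192 m⁴.
Centre of pressure: y_p = y_c + I_c/(y_c·A) = 1.8 + 13.2192/(1.8 × 12.24) = 1.8 + 0.6 = 2.4 m along the plane.
The resultant acts 1.8 + 0.6 = 2.4 m (along the plate) below the hinge at the top edge, so the moment about the hinge is M = F × 2.4 = 231.752 × 2.4 = 556.205 kN·m.
A normal force at the bottom, 3.6 m from the hinge, must supply this moment: P = 556.205/3.6 = 154.501 kN.

P ≈ 155 kN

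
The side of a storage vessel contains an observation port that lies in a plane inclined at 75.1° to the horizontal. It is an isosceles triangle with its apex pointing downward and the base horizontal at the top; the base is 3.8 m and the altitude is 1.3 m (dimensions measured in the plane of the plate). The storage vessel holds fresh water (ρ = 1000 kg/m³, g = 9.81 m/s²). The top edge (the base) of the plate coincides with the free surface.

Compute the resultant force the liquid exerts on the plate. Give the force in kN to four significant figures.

F ≈ 10.15 kN

γ = ρg = 1000 × 9.81 = 9810 N/m³ = 9.81 kN/m³.
Let θ = 75.1° be the plate's angle to the horizontal; measure y along the incline from where the plane meets the free surface. Vertical depth h = y·sinθ with sinθ = 0.966376.
With the apex down, the centroid sits h/3 = 1.3/3 = 0.433333 m below the base (the top edge), so y_c = 0.433333 m and h_c = 0.433333 × 0.966376 = 0.418763 m.
A = ½ × 3.8 × 1.3 = 2.47 m².
Resultant F = γ·h_c·A = 9.81 × 0.418763 × 2.47 = 10.1469 kN.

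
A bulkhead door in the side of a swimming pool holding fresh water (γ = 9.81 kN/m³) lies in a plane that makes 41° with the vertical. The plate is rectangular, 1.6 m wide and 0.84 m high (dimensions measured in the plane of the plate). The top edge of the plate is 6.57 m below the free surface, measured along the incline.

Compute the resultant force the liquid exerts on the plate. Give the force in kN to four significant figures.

γ = 9.81 kN/m³.
The plate makes 41° with the vertical, i.e. θ = 90° − 41° = 49° to the horizontal. Measuring y along the incline from the free-surface line, vertical depth h = y·sinθ with sinθ = 0.754710.
The centroid lies 0.84/2 = 0.42 m below the top edge, so y_c = 6.57 + 0.42 = 6.99 m and h_c = 6.99 × 0.754710 = 5.27542 m.
A = 1.6 × 0.84 = 1.344 m².
Resultant F = γ·h_c·A = 9.81 × 5.27542 × 1.344 = 69.5545 kN.

F ≈ 69.55 kN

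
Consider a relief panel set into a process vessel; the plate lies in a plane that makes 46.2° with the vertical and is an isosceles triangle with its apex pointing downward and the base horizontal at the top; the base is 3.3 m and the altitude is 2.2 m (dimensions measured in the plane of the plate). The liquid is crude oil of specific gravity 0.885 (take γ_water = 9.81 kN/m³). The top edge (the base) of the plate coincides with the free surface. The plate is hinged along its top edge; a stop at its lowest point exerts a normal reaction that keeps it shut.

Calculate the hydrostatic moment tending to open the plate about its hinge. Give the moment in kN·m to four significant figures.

M ≈ 17.60 kN·m

γ = 0.885 × 9.81 = 8.68185 kN/m³.
The plate makes 46.2° with the vertical, i.e. θ = 90° − 46.2° = 43.8° to the horizontal. Measuring y along the incline from the free-surface line, vertical depth h = y·sinθ with sinθ = 0.692143.
With the apex down, the centroid sits h/3 = 2.2/3 = 0.733333 m below the base (the top edge), so y_c = 0.733333 m and h_c = 0.733333 × 0.692143 = 0.507571 m.
A = ½ × 3.3 × 2.2 = 3.63 m².
Resultant F = γ·h_c·A = 8.68185 × 0.507571 × 3.63 = 15.9962 kN.
I_c = b·h³/36 = 3.3 × 2.2³/36 = 0.976067 m⁴.
Centre of pressure: y_p = y_c + I_c/(y_c·A) = 0.733333 + 0.976067/(0.733333 × 3.63) = 0.733333 + 0.366667 = 1.1 m along the plane.
The resultant acts 0.733333 + 0.366667 = 1.1 m (along the plate) below the hinge at the top edge, so the moment about the hinge is M = F × 1.1 = 15.9962 × 1.1 = 17.5958 kN·m.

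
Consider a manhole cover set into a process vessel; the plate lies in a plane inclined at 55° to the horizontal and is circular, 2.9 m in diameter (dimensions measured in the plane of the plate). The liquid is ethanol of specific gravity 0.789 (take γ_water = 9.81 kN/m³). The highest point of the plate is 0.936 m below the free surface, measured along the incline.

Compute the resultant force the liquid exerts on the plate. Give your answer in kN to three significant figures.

γ = 0.789 × 9.81 = 7.74009 kN/m³.
Let θ = 55° be the plate's angle to the horizontal; measure y along the incline from where the plane meets the free surface. Vertical depth h = y·sinθ with sinθ = 0.819152.
The centroid is at the centre, 1.45 m below the top of the plate, so y_c = 0.936 + 1.45 = 2.386 m and h_c = 2.386 × 0.819152 = 1.9545 m.
A = π(1.45)² = 6.6052 m².
Resultant F = γ·h_c·A = 7.74009 × 1.9545 × 6.6052 = 99.9235 kN.

F ≈ 99.9 kN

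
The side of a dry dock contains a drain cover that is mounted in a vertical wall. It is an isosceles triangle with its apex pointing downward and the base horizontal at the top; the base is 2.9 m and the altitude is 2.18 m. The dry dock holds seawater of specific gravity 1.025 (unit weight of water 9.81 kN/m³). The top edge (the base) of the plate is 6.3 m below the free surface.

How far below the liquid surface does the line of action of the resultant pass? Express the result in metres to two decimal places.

γ = 1.025 × 9.81 = 10.05525 kN/m³.
With the apex down, the centroid sits h/3 = 2.18/3 = 0.726667 m below the base (the top edge), so the centroid depth is h_c = 6.3 + 0.726667 = 7.02667 m.
A = ½ × 2.9 × 2.18 = 3.161 m².
Resultant F = γ·h_c·A = 10.05525 × 7.02667 × 3.161 = 223.34 kN.
I_c = b·h³/36 = 2.9 × 2.18³/36 = 0.834574 m⁴.
Centre of pressure: y_p = y_c + I_c/(y_c·A) = 7.02667 + 0.834574/(7.02667 × 3.161) = 7.02667 + 0.0375743 = 7.06424 m along the plane.

h_p = 7.06 m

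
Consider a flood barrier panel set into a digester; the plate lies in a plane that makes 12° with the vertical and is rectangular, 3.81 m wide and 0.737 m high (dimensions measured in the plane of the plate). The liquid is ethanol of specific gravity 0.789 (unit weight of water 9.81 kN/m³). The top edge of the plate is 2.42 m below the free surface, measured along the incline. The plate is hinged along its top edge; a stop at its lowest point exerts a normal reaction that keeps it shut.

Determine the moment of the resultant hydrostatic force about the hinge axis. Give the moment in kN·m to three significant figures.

γ = 0.789 × 9.81 = 7.74009 kN/m³.
The plate makes 12° with the vertical, i.e. θ = 90° − 12° = 78° to the horizontal. Measuring y along the incline from the free-surface line, vertical depth h = y·sinθ with sinθ = 0.978148.
The centroid lies 0.737/2 = 0.3685 m below the top edge, so y_c = 2.42 + 0.3685 = 2.7885 m and h_c = 2.7885 × 0.978148 = 2.72757 m.
A = 3.81 × 0.737 = 2.80797 m².
Resultant F = γ·h_c·A = 7.74009 × 2.72757 × 2.80797 = 59.2808 kN.
I_c = b·h³/12 = 3.81 × 0.737³/12 = 0.1271 m⁴.
Centre of pressure: y_p = y_c + I_c/(y_c·A) = 2.7885 + 0.1271/(2.7885 × 2.80797) = 2.7885 + 0.0162324 = 2.80473 m along the plane.
The resultant acts 0.3685 + 0.0162324 = 0.384732 m (along the plate) below the hinge at the top edge, so the moment about the hinge is M = F × 0.384732 = 59.2808 × 0.384732 = 22.8072 kN·m.

M ≈ 22.8 kN·m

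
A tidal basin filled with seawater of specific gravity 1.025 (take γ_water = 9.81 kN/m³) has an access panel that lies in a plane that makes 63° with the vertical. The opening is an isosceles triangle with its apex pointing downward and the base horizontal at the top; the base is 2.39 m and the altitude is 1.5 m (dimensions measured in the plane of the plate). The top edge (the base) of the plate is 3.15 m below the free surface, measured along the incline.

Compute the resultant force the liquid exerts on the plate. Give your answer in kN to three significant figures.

γ = 1.025 × 9.81 = 10.05525 kN/m³.
The plate makes 63° with the vertical, i.e. θ = 90° − 63° = 27° to the horizontal. Measuring y along the incline from the free-surface line, vertical depth h = y·sinθ with sinθ = 0.453990.
With the apex down, the centroid sits h/3 = 1.5/3 = 0.5 m below the base (the top edge), so y_c = 3.15 + 0.5 = 3.65 m and h_c = 3.65 × 0.453990 = 1.65706 m.
A = ½ × 2.39 × 1.5 = 1.7925 m².
Resultant F = γ·h_c·A = 10.05525 × 1.65706 × 1.7925 = 29.8669 kN.

F ≈ 29.9 kN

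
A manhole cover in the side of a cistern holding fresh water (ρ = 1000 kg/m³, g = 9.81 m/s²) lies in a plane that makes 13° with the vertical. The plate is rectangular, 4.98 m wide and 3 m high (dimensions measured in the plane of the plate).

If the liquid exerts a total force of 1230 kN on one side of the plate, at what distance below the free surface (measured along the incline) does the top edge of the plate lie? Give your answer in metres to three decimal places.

γ = ρg = 1000 × 9.81 = 9810 N/m³ = 9.81 kN/m³.
A = 4.98 × 3 = 14.94 m².
From F = γ·h_c·A, the centroid depth is h_c = 1230/(9.81 × 14.94) = 8.39239 m.
The plate makes 13° with the vertical, i.e. θ = 90° − 13° = 77° to the horizontal. Measuring y along the incline from the free-surface line, vertical depth h = y·sinθ with sinθ = 0.974370.
Along the incline, y_c = h_c/sinθ = 8.39239/0.974370 = 8.61314 m.
The centroid lies 3/2 = 1.5 m below the top edge, so the top edge sits at y_top = 8.61314 − 1.5 = 7.11314 m along the incline.

y_top ≈ 7.113 m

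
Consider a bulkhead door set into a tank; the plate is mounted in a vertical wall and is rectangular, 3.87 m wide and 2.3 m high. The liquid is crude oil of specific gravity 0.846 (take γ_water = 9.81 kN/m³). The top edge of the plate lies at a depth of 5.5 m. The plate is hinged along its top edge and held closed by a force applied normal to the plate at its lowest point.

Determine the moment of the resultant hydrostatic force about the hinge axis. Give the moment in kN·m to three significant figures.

γ = 0.846 × 9.81 = 8.29926 kN/m³.
The centroid lies 2.3/2 = 1.15 m below the top edge, so the centroid depth is h_c = 5.5 + 1.15 = 6.65 m.
A = 3.87 × 2.3 = 8.901 m².
Resultant F = γ·h_c·A = 8.29926 × 6.65 × 8.901 = 491.247 kN.
I_c = b·h³/12 = 3.87 × 2.3³/12 = 3.92386 m⁴.
Centre of pressure: y_p = y_c + I_c/(y_c·A) = 6.65 + 3.92386/(6.65 × 8.901) = 6.65 + 0.0662908 = 6.71629 m along the plane.
The resultant acts 1.15 + 0.0662908 = 1.21629 m (along the plate) below the hinge at the top edge, so the moment about the hinge is M = F × 1.21629 = 491.247 × 1.21629 = 597.499 kN·m.

M ≈ 597 kN·m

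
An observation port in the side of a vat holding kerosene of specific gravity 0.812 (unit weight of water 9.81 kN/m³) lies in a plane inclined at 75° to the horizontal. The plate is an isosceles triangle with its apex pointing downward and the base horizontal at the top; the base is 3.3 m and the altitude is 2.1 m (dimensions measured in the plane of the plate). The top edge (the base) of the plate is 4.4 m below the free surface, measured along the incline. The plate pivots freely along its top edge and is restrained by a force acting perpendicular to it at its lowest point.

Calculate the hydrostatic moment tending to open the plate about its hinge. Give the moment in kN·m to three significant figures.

M ≈ 102 kN·m

γ = 0.812 × 9.81 = 7.96572 kN/m³.
Let θ = 75° be the plate's angle to the horizontal; measure y along the incline from where the plane meets the free surface. Vertical depth h = y·sinθ with sinθ = 0.965926.
With the apex down, the centroid sits h/3 = 2.1/3 = 0.7 m below the base (the top edge), so y_c = 4.4 + 0.7 = 5.1 m and h_c = 5.1 × 0.965926 = 4.92622 m.
A = ½ × 3.3 × 2.1 = 3.465 m².
Resultant F = γ·h_c·A = 7.96572 × 4.92622 × 3.465 = 135.97 kN.
I_c = b·h³/36 = 3.3 × 2.1³/36 = 0.848925 m⁴.
Centre of pressure: y_p = y_c + I_c/(y_c·A) = 5.1 + 0.848925/(5.1 × 3.465) = 5.1 + 0.0480392 = 5.14804 m along the plane.
The resultant acts 0.7 + 0.0480392 = 0.748039 m (along the plate) below the hinge at the top edge, so the moment about the hinge is M = F × 0.748039 = 135.97 × 0.748039 = 101.711 kN·m.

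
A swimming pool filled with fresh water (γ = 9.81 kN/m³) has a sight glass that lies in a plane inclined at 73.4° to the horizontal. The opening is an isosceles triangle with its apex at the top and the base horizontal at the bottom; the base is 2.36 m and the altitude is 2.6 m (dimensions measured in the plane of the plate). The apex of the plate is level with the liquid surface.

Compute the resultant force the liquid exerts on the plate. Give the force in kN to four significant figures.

γ = 9.81 kN/m³.
Let θ = 73.4° be the plate's angle to the horizontal; measure y along the incline from where the plane meets the free surface. Vertical depth h = y·sinθ with sinθ = 0.958323.
With the apex up, the centroid sits 2h/3 = 2 × 2.6/3 = 1.73333 m below the apex, so y_c = 1.73333 m and h_c = 1.73333 × 0.958323 = 1.66109 m.
A = ½ × 2.36 × 2.6 = 3.068 m².
Resultant F = γ·h_c·A = 9.81 × 1.66109 × 3.068 = 49.994 kN.

F ≈ 49.99 kN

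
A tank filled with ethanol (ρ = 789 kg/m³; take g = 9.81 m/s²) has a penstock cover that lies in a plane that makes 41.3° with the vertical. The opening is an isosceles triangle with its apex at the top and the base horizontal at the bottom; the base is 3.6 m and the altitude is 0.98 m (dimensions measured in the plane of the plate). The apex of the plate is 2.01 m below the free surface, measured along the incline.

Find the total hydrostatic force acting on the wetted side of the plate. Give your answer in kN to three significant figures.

γ = ρg = 789 × 9.81 / 1000 = 7.74009 kN/m³.
The plate makes 41.3° with the vertical, i.e. θ = 90° − 41.3° = 48.7° to the horizontal. Measuring y along the incline from the free-surface line, vertical depth h = y·sinθ with sinθ = 0.751264.
With the apex up, the centroid sits 2h/3 = 2 × 0.98/3 = 0.653333 m below the apex, so y_c = 2.01 + 0.653333 = 2.66333 m and h_c = 2.66333 × 0.751264 = 2.00086 m.
A = ½ × 3.6 × 0.98 = 1.764 m².
Resultant F = γ·h_c·A = 7.74009 × 2.00086 × 1.764 = 27.3188 kN.

F ≈ 27.3 kN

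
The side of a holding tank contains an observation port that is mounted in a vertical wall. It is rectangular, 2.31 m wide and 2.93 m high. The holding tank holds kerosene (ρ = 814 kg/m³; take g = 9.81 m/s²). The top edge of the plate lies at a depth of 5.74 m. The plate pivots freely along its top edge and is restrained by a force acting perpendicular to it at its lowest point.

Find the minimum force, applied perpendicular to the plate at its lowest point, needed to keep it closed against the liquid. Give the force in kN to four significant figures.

γ = ρg = 814 × 9.81 / 1000 = 7.98534 kN/m³.
The centroid lies 2.93/2 = 1.465 m below the top edge, so the centroid depth is h_c = 5.74 + 1.465 = 7.205 m.
A = 2.31 × 2.93 = 6.7683 m².
Resultant F = γ·h_c·A = 7.98534 × 7.205 × 6.7683 = 389.41 kN.
I_c = b·h³/12 = 2.31 × 2.93³/12 = 4.8421 m⁴.
Centre of pressure: y_p = y_c + I_c/(y_c·A) = 7.205 + 4.8421/(7.205 × 6.7683) = 7.205 + 0.0992934 = 7.30429 m along the plane.
The resultant acts 1.465 + 0.0992934 = 1.56429 m (along the plate) below the hinge at the top edge, so the moment about the hinge is M = F × 1.56429 = 389.41 × 1.56429 = 609.15 kN·m.
A normal force at the bottom, 2.93 m from the hinge, must supply this moment: P = 609.15/2.93 = 207.901 kN.

P ≈ 207.9 kN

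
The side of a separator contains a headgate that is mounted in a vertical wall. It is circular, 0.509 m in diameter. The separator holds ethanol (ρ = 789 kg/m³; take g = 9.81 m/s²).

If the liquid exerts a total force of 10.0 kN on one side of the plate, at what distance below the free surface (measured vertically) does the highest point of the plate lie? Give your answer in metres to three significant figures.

γ = ρg = 789 × 9.81 / 1000 = 7.74009 kN/m³.
A = π(0.2545)² = 0.203482 m².
From F = γ·h_c·A, the centroid depth is h_c = 10.0/(7.74009 × 0.203482) = 6.34933 m.
The centroid is at the centre, 0.2545 m below the top of the plate, so the highest point sits at h_top = 6.34933 − 0.2545 = 6.09483 m below the surface.

d_top ≈ 6.09 m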